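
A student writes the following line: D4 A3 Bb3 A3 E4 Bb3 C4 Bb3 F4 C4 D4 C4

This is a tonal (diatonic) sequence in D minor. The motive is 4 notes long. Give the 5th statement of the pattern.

A4 E4 F4 E4

Unit = 4 notes; the statements start on D4, E4, F4, moving up a 2nd each time.
Continuing the starts: G4 → A4.
From A4 the diatonic shape gives A4 E4 F4 E4.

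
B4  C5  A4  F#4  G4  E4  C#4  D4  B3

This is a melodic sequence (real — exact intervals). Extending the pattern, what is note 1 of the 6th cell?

A#2

The unit is 3 notes. Position-1 pitches of the 3 shown cells: B4, F#4, C#4.
Each moves down a 4th. Continuing: G#3 → D#3 → A#2.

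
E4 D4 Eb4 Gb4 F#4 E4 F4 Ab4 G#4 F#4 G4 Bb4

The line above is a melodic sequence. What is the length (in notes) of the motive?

Try groups of 4 (3 cells in 12 notes):
E4 D4 Eb4 Gb4 | F#4 E4 F4 Ab4 | G#4 F#4 G4 Bb4
That's a consistent up a 2nd shift per cell, and no other grouping gives one.

4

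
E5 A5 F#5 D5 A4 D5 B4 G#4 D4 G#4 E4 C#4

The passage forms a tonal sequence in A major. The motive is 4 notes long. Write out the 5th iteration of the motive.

With a 4-note motive the entries are E5, A4, D4, each down a 5th from the previous.
Carrying on: G#3 → C#3.
So cell 5 is C#3 F#3 D3 B2.

C#3 F#3 D3 B2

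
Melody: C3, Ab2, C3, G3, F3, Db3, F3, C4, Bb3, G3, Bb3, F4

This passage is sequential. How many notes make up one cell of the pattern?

4

12 notes total. Splitting into 3 groups of 4:
C3 Ab2 C3 G3 | F3 Db3 F3 C4 | Bb3 G3 Bb3 F4
Every group is a transposition up a 4th of the one before; no shorter unit works.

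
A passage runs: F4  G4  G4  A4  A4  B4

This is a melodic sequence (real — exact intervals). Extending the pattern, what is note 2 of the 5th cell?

D#5

The unit is 2 notes. Position-2 pitches of the 3 shown cells: G4, A4, B4.
Carrying that up a 2nd forward: C#5 → D#5.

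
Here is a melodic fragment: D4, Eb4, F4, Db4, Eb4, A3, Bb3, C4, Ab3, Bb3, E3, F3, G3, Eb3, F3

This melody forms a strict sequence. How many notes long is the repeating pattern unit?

15 notes total. Splitting into 3 groups of 5:
D4 Eb4 F4 Db4 Eb4 | A3 Bb3 C4 Ab3 Bb3 | E3 F3 G3 Eb3 F3
Each cell is the previous one down a 4th — so the unit is 5 notes.

5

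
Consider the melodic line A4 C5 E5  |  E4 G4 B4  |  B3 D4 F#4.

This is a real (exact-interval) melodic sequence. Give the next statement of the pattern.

F#3 A3 C#4

With a 3-note motive the entries are A4, E4, B3, each down a 4th from the previous.
From F#3 the exact shape gives F#3 A3 C#4.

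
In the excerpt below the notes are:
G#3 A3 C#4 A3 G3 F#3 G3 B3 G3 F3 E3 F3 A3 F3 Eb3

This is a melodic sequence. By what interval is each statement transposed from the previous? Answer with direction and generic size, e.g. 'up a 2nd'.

The 5-note cells begin on G#3, F#3, E3 — each down a 2nd from the last.
From G#3 to F#3: down a 2nd.

down a 2nd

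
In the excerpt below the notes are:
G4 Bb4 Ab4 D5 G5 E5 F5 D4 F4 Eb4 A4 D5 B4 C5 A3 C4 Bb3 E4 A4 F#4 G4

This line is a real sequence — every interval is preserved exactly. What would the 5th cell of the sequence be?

B2 D3 C3 F#3 B3 G#3 A3

Taking 7-note groups, the heads are G4, D4, A3: the pattern moves down a 4th.
Extending down a 4th: E3 → B2.
Statement 5 starts on B2 and keeps the same exact contour: B2 D3 C3 F#3 B3 G#3 A3.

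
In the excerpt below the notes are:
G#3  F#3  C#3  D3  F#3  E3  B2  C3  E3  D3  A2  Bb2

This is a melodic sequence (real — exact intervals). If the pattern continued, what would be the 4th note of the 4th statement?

Ab2

The unit is 4 notes. Position-4 pitches of the 3 shown cells: D3, C3, Bb2.
From Bb2, down a 2nd gives Ab2.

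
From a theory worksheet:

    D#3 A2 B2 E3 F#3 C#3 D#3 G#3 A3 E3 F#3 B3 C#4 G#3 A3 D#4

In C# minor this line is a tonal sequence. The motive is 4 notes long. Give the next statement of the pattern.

E4 B3 C#4 F#4

The 4-note cells begin on D#3, F#3, A3, C#4 — each up a 3rd from the last.
So cell 5 is E4 B3 C#4 F#4.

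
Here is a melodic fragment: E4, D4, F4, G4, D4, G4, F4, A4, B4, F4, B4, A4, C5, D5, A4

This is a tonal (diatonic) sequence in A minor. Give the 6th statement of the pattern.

A5 G5 B5 C6 G5

With a 5-note motive the entries are E4, G4, B4, each up a 3rd from the previous.
Continuing the starts: D5 → F5 → A5.
From A5 the diatonic shape gives A5 G5 B5 C6 G5.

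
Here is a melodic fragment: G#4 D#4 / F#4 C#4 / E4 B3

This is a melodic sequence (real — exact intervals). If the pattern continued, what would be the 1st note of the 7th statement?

The unit is 2 notes. Position-1 pitches of the 3 shown cells: G#4, F#4, E4.
Extending down a 2nd: D4 → C4 → Bb3 → Ab3.

Ab3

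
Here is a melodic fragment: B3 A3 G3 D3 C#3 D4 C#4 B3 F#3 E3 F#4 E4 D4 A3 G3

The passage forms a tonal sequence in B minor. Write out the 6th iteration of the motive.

Taking 5-note groups, the heads are B3, D4, F#4: the pattern moves up a 3rd.
Continuing the starts: A4 → C#5 → E5.
From E5 the diatonic shape gives E5 D5 C#5 G4 F#4.

E5 D5 C#5 G4 F#4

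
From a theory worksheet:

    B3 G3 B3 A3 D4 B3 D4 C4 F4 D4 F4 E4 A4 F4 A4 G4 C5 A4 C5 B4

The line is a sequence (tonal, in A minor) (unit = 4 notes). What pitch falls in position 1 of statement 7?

Grouping in 4s, the 1st note of each cell is B3, D4, F4, A4, C5.
Carrying that up a 3rd forward: E5 → G5.

G5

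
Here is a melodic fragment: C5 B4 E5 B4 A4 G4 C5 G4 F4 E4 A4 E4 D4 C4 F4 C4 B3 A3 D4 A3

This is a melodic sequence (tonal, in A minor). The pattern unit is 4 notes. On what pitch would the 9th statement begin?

Unit = 4 notes; the statements start on C5, A4, F4, D4, B3, moving down a 3rd each time.
Extending the heads down a 3rd: G3 → E3 → C3 → A2.

A2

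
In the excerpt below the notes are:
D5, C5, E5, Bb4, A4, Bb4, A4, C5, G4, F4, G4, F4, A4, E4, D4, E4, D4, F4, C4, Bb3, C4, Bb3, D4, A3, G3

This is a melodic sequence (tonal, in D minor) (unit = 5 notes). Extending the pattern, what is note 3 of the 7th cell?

With 5-note cells, note 3 of each statement runs E5, C5, A4, F4, D4.
Extending down a 3rd: Bb3 → G3.

G3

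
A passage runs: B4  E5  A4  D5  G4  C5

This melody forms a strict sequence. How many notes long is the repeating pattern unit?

2

Try groups of 2 (3 cells in 6 notes):
B4 E5 | A4 D5 | G4 C5
That's a consistent down a 2nd shift per cell, and no other grouping gives one.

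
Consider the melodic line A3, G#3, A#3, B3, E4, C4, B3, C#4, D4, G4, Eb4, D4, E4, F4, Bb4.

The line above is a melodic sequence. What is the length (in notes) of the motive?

There are 15 notes; a 5-note unit gives 3 cells:
A3 G#3 A#3 B3 E4 | C4 B3 C#4 D4 G4 | Eb4 D4 E4 F4 Bb4
Each cell is the previous one up a 3rd — so the unit is 5 notes.

5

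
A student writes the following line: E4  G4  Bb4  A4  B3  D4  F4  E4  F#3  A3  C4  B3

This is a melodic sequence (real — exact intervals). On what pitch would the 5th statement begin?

G#2

Taking 4-note groups, the heads are E4, B3, F#3: the pattern moves down a 4th.
Extending the heads down a 4th: C#3 → G#2.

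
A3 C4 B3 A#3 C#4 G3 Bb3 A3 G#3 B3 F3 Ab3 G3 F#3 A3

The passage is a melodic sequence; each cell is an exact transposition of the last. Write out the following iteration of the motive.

Unit = 5 notes; the statements start on A3, G3, F3, moving down a 2nd each time.
From Eb3 the exact shape gives Eb3 Gb3 F3 E3 G3.

Eb3 Gb3 F3 E3 G3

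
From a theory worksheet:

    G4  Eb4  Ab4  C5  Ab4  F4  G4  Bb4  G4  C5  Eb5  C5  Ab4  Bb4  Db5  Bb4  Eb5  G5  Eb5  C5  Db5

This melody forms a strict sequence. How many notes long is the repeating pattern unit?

7

Try groups of 7 (3 cells in 21 notes):
G4 Eb4 Ab4 C5 Ab4 F4 G4 | Bb4 G4 C5 Eb5 C5 Ab4 Bb4 | Db5 Bb4 Eb5 G5 Eb5 C5 Db5
Every group is a transposition up a 3rd of the one before; no shorter unit works.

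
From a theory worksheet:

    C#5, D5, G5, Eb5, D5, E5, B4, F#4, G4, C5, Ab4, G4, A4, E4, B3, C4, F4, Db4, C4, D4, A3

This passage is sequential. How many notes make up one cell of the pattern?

7

There are 21 notes; a 7-note unit gives 3 cells:
C#5 D5 G5 Eb5 D5 E5 B4 | F#4 G4 C5 Ab4 G4 A4 E4 | B3 C4 F4 Db4 C4 D4 A3
Each cell is the previous one down a 5th — so the unit is 7 notes.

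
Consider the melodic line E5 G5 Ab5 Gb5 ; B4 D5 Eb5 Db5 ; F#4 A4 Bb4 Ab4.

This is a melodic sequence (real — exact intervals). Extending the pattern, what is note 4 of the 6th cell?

Grouping in 4s, the 4th note of each cell is Gb5, Db5, Ab4.
Extending down a 4th: Eb4 → Bb3 → F3.

F3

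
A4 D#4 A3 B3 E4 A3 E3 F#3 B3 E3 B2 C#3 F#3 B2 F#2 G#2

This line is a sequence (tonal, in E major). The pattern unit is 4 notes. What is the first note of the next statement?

Taking 4-note groups, the heads are A4, E4, B3, F#3: the pattern moves down a 4th.
The next head, down a 4th from F#3, is C#3.

C#3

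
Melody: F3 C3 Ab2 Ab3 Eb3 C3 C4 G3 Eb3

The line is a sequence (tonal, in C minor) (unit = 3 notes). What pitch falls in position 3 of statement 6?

Grouping in 3s, the 3rd note of each cell is Ab2, C3, Eb3.
Carrying that up a 3rd forward: G3 → Bb3 → D4.

D4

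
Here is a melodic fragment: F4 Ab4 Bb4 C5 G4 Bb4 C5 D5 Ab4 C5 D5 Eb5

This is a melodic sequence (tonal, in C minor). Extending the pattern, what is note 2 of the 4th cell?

Grouping in 4s, the 2nd note of each cell is Ab4, Bb4, C5.
One more up a 2nd gives D5.

D5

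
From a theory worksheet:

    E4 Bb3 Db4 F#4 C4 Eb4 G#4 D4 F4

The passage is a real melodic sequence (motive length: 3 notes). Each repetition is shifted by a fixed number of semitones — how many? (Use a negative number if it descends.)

2

Unit = 3 notes; the statements start on E4, F#4, G#4, moving up a 2nd each time.
E4 to F#4 spans +2 semitones.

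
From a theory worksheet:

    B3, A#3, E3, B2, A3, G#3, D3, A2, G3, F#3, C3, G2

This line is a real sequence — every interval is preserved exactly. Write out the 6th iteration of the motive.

The 4-note cells begin on B3, A3, G3 — each down a 2nd from the last.
Continuing the starts: F3 → Eb3 → Db3.
From Db3 the exact shape gives Db3 C3 Gb2 Db2.

Db3 C3 Gb2 Db2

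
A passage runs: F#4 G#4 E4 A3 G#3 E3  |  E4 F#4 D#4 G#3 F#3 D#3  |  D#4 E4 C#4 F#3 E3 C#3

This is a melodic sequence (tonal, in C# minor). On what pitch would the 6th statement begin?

Unit = 6 notes; the statements start on F#4, E4, D#4, moving down a 2nd each time.
Extending the heads down a 2nd: C#4 → B3 → A3.

A3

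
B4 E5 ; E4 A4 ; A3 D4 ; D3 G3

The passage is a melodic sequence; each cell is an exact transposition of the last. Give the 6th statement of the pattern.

The 2-note cells begin on B4, E4, A3, D3 — each down a 5th from the last.
Extending down a 5th: G2 → C2.
So cell 6 is C2 F2.

C2 F2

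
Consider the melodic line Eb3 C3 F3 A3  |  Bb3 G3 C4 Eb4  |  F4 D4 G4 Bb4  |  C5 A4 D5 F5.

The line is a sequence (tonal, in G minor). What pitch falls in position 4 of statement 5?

C6

The unit is 4 notes. Position-4 pitches of the 4 shown cells: A3, Eb4, Bb4, F5.
Each moves up a 5th; the next is C6.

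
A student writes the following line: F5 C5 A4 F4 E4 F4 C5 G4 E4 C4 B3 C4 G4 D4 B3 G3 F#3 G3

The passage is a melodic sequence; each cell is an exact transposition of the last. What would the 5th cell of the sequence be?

Unit = 6 notes; the statements start on F5, C5, G4, moving down a 4th each time.
Extending down a 4th: D4 → A3.
Statement 5 starts on A3 and keeps the same exact contour: A3 E3 C#3 A2 G#2 A2.

A3 E3 C#3 A2 G#2 A2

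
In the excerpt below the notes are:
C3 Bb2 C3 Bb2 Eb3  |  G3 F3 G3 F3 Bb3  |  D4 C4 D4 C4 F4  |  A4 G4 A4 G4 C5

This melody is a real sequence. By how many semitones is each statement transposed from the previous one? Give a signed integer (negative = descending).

7

With a 5-note motive the entries are C3, G3, D4, A4, each up a 5th from the previous.
Counting half-steps from C3 to G3: 7.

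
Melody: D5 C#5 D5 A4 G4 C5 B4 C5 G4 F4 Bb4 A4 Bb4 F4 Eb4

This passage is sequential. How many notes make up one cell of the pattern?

5

There are 15 notes; a 5-note unit gives 3 cells:
D5 C#5 D5 A4 G4 | C5 B4 C5 G4 F4 | Bb4 A4 Bb4 F4 Eb4
That's a consistent down a 2nd shift per cell, and no other grouping gives one.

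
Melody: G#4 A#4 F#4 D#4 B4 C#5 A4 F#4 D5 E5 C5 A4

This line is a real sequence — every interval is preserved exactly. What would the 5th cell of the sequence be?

Unit = 4 notes; the statements start on G#4, B4, D5, moving up a 3rd each time.
Extending up a 3rd: F5 → Ab5.
From Ab5 the exact shape gives Ab5 Bb5 Gb5 Eb5.

Ab5 Bb5 Gb5 Eb5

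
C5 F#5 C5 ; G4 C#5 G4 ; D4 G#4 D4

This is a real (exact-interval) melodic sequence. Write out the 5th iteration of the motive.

E3 A#3 E3

With a 3-note motive the entries are C5, G4, D4, each down a 4th from the previous.
Carrying on: A3 → E3.
So cell 5 is E3 A#3 E3.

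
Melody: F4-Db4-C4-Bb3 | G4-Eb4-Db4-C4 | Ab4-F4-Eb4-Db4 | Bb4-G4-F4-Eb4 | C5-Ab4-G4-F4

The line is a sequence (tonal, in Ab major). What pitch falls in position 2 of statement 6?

With 4-note cells, note 2 of each statement runs Db4, Eb4, F4, G4, Ab4.
One more up a 2nd gives Bb4.

Bb4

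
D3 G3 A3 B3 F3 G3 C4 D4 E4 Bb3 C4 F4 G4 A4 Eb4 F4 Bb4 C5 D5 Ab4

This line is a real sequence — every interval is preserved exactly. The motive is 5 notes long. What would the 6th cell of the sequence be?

Eb5 Ab5 Bb5 C6 Gb5

Taking 5-note groups, the heads are D3, G3, C4, F4: the pattern moves up a 4th.
Carrying on: Bb4 → Eb5.
So cell 6 is Eb5 Ab5 Bb5 C6 Gb5.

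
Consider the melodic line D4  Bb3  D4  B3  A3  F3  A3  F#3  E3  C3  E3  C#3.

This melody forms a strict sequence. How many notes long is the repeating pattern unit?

Try groups of 4 (3 cells in 12 notes):
D4 Bb3 D4 B3 | A3 F3 A3 F#3 | E3 C3 E3 C#3
That's a consistent down a 4th shift per cell, and no other grouping gives one.

4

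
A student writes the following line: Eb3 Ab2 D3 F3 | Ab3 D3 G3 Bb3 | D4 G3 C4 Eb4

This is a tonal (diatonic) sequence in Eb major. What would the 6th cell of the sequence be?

F5 Bb4 Eb5 G5

The 4-note cells begin on Eb3, Ab3, D4 — each up a 4th from the last.
Extending up a 4th: G4 → C5 → F5.
So cell 6 is F5 Bb4 Eb5 G5.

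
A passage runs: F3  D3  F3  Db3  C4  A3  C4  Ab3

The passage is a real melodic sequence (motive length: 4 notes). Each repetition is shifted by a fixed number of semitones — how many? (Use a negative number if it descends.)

The 4-note cells begin on F3, C4 — each up a 5th from the last.
F3 to C4 spans +7 semitones.

7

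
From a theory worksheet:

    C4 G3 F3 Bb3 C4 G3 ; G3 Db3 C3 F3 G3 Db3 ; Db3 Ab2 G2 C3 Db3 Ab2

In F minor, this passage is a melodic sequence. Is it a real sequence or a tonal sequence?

Every note is diatonic to F minor.
Cell 1 has -5 semitones from note 1 to 2, but cell 2 has -6 — the interval quality changes while the contour stays the same, which is the hallmark of a tonal sequence.

tonal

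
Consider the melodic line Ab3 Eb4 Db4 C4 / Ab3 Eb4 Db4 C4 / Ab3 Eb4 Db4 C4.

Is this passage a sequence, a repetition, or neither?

repetition

Each 4-note cell is identical (Ab3 Eb4 Db4 C4), restated at the same pitch.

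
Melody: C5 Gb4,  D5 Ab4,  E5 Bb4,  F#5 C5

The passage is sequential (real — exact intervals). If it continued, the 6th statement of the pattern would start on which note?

The 2-note cells begin on C5, D5, E5, F#5 — each up a 2nd from the last.
Continuing: G#5 → A#5. Statement 6 starts on A#5.

A#5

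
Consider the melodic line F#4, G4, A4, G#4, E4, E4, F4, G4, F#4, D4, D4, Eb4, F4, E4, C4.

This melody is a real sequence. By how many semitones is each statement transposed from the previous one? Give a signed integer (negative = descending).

-2

With a 5-note motive the entries are F#4, E4, D4, each down a 2nd from the previous.
F#4 to E4 spans -2 semitones.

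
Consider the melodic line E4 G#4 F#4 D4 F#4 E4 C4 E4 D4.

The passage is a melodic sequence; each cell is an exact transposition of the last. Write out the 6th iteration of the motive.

Taking 3-note groups, the heads are E4, D4, C4: the pattern moves down a 2nd.
Extending down a 2nd: Bb3 → Ab3 → Gb3.
So cell 6 is Gb3 Bb3 Ab3.

Gb3 Bb3 Ab3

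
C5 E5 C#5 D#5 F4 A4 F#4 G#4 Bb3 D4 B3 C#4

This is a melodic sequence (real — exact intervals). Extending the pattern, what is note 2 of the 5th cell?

With 4-note cells, note 2 of each statement runs E5, A4, D4.
Each moves down a 5th. Continuing: G3 → C3.

C3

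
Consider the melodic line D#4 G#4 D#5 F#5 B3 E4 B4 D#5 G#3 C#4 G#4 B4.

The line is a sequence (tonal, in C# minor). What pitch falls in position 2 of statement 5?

F#3

Grouping in 4s, the 2nd note of each cell is G#4, E4, C#4.
Extending down a 3rd: A3 → F#3.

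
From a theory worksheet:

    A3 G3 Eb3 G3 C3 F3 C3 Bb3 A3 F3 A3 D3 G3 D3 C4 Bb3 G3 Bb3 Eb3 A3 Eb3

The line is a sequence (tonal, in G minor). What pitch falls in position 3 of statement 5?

Grouping in 7s, the 3rd note of each cell is Eb3, F3, G3.
Extending up a 2nd: A3 → Bb3.

Bb3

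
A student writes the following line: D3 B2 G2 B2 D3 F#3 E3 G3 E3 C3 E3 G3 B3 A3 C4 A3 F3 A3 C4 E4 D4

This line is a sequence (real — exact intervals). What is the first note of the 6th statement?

Eb5

Taking 7-note groups, the heads are D3, G3, C4: the pattern moves up a 4th.
Extending the heads up a 4th: F4 → Bb4 → Eb5.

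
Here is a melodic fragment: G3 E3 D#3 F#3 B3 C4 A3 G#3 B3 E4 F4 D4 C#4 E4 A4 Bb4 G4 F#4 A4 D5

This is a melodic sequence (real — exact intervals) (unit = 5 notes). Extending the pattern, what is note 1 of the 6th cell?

The unit is 5 notes. Position-1 pitches of the 4 shown cells: G3, C4, F4, Bb4.
Extending up a 4th: Eb5 → Ab5.

Ab5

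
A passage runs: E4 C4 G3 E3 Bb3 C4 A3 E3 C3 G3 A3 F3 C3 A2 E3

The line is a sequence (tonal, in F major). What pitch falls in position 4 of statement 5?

D2

Grouping in 5s, the 4th note of each cell is E3, C3, A2.
Each moves down a 3rd. Continuing: F2 → D2.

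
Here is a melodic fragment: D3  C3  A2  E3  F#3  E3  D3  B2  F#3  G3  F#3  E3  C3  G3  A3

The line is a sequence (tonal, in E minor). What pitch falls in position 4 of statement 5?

With 5-note cells, note 4 of each statement runs E3, F#3, G3.
Each moves up a 2nd. Continuing: A3 → B3.

B3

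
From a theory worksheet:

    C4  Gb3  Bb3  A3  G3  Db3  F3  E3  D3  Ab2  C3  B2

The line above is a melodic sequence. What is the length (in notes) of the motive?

Try groups of 4 (3 cells in 12 notes):
C4 Gb3 Bb3 A3 | G3 Db3 F3 E3 | D3 Ab2 C3 B2
Every group is a transposition down a 4th of the one before; no shorter unit works.

4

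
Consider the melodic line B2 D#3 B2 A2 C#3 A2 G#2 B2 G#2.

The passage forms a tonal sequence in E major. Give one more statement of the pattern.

F#2 A2 F#2

With a 3-note motive the entries are B2, A2, G#2, each down a 2nd from the previous.
Statement 4 starts on F#2 and keeps the same diatonic contour: F#2 A2 F#2.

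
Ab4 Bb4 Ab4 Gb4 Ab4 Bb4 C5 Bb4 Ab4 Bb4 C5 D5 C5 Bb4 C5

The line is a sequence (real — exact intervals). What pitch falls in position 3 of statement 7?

G#5

With 5-note cells, note 3 of each statement runs Ab4, Bb4, C5.
Carrying that up a 2nd forward: D5 → E5 → F#5 → G#5.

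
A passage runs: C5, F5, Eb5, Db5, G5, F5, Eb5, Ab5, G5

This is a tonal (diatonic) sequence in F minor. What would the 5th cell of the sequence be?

Taking 3-note groups, the heads are C5, Db5, Eb5: the pattern moves up a 2nd.
Continuing the starts: F5 → G5.
Statement 5 starts on G5 and keeps the same diatonic contour: G5 C6 Bb5.

G5 C6 Bb5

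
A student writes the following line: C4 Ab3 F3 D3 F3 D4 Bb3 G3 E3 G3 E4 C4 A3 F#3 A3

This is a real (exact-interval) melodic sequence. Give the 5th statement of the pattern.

G#4 E4 C#4 A#3 C#4

Taking 5-note groups, the heads are C4, D4, E4: the pattern moves up a 2nd.
Carrying on: F#4 → G#4.
From G#4 the exact shape gives G#4 E4 C#4 A#3 C#4.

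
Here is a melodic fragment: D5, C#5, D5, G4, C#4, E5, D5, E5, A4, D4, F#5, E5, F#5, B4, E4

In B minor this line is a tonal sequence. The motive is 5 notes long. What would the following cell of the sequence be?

Taking 5-note groups, the heads are D5, E5, F#5: the pattern moves up a 2nd.
So cell 4 is G5 F#5 G5 C#5 F#4.

G5 F#5 G5 C#5 F#4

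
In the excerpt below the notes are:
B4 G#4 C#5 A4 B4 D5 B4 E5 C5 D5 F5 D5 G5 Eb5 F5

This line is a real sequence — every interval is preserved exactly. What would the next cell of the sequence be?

The 5-note cells begin on B4, D5, F5 — each up a 3rd from the last.
Statement 4 starts on Ab5 and keeps the same exact contour: Ab5 F5 Bb5 Gb5 Ab5.

Ab5 F5 Bb5 Gb5 Ab5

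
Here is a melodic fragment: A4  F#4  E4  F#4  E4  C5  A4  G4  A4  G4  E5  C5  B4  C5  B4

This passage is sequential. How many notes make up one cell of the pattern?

15 notes total. Splitting into 3 groups of 5:
A4 F#4 E4 F#4 E4 | C5 A4 G4 A4 G4 | E5 C5 B4 C5 B4
That's a consistent up a 3rd shift per cell, and no other grouping gives one.

5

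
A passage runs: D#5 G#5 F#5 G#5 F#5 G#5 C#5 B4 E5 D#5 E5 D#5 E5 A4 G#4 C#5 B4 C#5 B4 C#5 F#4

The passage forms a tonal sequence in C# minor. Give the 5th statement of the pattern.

C#4 F#4 E4 F#4 E4 F#4 B3

Taking 7-note groups, the heads are D#5, B4, G#4: the pattern moves down a 3rd.
Extending down a 3rd: E4 → C#4.
From C#4 the diatonic shape gives C#4 F#4 E4 F#4 E4 F#4 B3.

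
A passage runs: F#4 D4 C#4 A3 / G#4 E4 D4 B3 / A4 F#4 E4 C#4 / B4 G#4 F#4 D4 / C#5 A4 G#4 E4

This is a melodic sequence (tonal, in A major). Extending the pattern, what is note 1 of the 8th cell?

Grouping in 4s, the 1st note of each cell is F#4, G#4, A4, B4, C#5.
Carrying that up a 2nd forward: D5 → E5 → F#5.

F#5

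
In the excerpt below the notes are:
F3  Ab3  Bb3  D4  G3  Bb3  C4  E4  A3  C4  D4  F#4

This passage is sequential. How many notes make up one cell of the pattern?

12 notes total. Splitting into 3 groups of 4:
F3 Ab3 Bb3 D4 | G3 Bb3 C4 E4 | A3 C4 D4 F#4
Every group is a transposition up a 2nd of the one before; no shorter unit works.

4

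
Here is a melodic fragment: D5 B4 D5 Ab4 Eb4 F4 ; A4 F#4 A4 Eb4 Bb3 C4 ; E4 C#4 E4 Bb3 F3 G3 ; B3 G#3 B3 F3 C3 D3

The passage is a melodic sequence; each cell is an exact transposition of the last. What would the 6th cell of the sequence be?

Unit = 6 notes; the statements start on D5, A4, E4, B3, moving down a 4th each time.
Carrying on: F#3 → C#3.
So cell 6 is C#3 A#2 C#3 G2 D2 E2.

C#3 A#2 C#3 G2 D2 E2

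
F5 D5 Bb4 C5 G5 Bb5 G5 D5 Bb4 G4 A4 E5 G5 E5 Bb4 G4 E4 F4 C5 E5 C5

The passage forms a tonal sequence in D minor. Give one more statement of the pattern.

Unit = 7 notes; the statements start on F5, D5, Bb4, moving down a 3rd each time.
Statement 4 starts on G4 and keeps the same diatonic contour: G4 E4 C4 D4 A4 C5 A4.

G4 E4 C4 D4 A4 C5 A4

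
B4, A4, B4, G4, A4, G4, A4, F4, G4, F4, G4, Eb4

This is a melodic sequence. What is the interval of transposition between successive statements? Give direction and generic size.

Taking 4-note groups, the heads are B4, A4, G4: the pattern moves down a 2nd.
B4 to A4 is down a 2nd.

down a 2nd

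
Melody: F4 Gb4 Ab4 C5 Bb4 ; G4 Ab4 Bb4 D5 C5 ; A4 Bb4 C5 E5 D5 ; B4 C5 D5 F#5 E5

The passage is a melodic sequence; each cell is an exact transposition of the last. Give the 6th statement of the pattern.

D#5 E5 F#5 A#5 G#5

Unit = 5 notes; the statements start on F4, G4, A4, B4, moving up a 2nd each time.
Carrying on: C#5 → D#5.
So cell 6 is D#5 E5 F#5 A#5 G#5.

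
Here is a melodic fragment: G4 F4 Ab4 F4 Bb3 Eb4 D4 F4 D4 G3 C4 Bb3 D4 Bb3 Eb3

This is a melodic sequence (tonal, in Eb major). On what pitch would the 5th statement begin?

F3

Taking 5-note groups, the heads are G4, Eb4, C4: the pattern moves down a 3rd.
Continuing: Ab3 → F3. Statement 5 starts on F3.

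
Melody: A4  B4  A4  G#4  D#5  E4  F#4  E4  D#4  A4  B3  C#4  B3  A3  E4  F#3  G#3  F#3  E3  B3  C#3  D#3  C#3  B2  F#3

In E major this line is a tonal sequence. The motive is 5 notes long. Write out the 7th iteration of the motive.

D#2 E2 D#2 C#2 G#2

Taking 5-note groups, the heads are A4, E4, B3, F#3, C#3: the pattern moves down a 4th.
Continuing the starts: G#2 → D#2.
Statement 7 starts on D#2 and keeps the same diatonic contour: D#2 E2 D#2 C#2 G#2.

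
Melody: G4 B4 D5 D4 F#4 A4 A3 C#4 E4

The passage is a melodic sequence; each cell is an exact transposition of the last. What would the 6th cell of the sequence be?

F#2 A#2 C#3

The 3-note cells begin on G4, D4, A3 — each down a 4th from the last.
Carrying on: E3 → B2 → F#2.
So cell 6 is F#2 A#2 C#3.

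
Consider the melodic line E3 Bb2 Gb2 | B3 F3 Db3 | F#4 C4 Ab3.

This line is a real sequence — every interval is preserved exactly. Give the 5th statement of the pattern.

G#5 D5 Bb4

The 3-note cells begin on E3, B3, F#4 — each up a 5th from the last.
Carrying on: C#5 → G#5.
From G#5 the exact shape gives G#5 D5 Bb4.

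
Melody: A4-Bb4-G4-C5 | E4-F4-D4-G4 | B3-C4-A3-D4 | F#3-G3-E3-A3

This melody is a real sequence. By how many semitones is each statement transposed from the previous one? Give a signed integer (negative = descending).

-5

The 4-note cells begin on A4, E4, B3, F#3 — each down a 4th from the last.
Counting half-steps from A4 to E4: -5.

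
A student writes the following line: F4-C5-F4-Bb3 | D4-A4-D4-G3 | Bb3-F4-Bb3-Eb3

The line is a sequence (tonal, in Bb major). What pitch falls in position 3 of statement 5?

Eb3

With 4-note cells, note 3 of each statement runs F4, D4, Bb3.
Carrying that down a 3rd forward: G3 → Eb3.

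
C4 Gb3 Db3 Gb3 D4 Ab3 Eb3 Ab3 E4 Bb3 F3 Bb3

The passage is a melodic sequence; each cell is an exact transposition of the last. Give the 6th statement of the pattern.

Taking 4-note groups, the heads are C4, D4, E4: the pattern moves up a 2nd.
Carrying on: F#4 → G#4 → A#4.
So cell 6 is A#4 E4 B3 E4.

A#4 E4 B3 E4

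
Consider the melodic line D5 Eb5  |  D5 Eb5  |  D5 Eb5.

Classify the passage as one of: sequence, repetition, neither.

repetition

Each 2-note cell is identical (D5 Eb5), restated at the same pitch.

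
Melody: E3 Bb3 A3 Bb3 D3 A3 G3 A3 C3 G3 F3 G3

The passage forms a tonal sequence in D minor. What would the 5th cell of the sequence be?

A2 E3 D3 E3

With a 4-note motive the entries are E3, D3, C3, each down a 2nd from the previous.
Carrying on: Bb2 → A2.
Statement 5 starts on A2 and keeps the same diatonic contour: A2 E3 D3 E3.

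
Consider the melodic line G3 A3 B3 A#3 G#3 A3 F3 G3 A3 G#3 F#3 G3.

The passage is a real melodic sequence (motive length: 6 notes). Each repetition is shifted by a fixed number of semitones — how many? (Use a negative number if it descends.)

-2

The 6-note cells begin on G3, F3 — each down a 2nd from the last.
G3 to F3 spans -2 semitones.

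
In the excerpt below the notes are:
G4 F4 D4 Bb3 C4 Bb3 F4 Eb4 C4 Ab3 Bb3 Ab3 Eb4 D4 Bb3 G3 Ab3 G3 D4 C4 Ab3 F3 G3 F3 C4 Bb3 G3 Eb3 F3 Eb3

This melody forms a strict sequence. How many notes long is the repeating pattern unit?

Try groups of 6 (5 cells in 30 notes):
G4 F4 D4 Bb3 C4 Bb3 | F4 Eb4 C4 Ab3 Bb3 Ab3 | Eb4 D4 Bb3 G3 Ab3 G3 | D4 C4 Ab3 F3 G3 F3 | C4 Bb3 G3 Eb3 F3 Eb3
Each cell is the previous one down a 2nd — so the unit is 6 notes.

6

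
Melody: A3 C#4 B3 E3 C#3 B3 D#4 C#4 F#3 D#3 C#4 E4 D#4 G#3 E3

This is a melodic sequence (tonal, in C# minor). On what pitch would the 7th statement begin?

Unit = 5 notes; the statements start on A3, B3, C#4, moving up a 2nd each time.
Continuing: D#4 → E4 → F#4 → G#4. Statement 7 starts on G#4.

G#4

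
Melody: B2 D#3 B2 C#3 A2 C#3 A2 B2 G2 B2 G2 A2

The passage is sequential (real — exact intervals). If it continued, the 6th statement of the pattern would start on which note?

Unit = 4 notes; the statements start on B2, A2, G2, moving down a 2nd each time.
Extending the heads down a 2nd: F2 → Eb2 → Db2.

Db2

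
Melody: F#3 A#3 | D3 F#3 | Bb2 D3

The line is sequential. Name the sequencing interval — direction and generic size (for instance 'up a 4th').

Unit = 2 notes; the statements start on F#3, D3, Bb2, moving down a 3rd each time.
From F#3 to D3: down a 3rd.

down a 3rd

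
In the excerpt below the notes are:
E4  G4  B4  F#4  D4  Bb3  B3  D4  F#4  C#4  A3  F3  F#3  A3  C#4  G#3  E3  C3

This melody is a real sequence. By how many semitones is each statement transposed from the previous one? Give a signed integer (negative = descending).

Unit = 6 notes; the statements start on E4, B3, F#3, moving down a 4th each time.
E4→B3 is 59 − 64 = -5 semitones.

-5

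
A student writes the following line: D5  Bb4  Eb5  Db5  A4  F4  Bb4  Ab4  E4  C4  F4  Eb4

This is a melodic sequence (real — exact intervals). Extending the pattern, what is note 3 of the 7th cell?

A2

Grouping in 4s, the 3rd note of each cell is Eb5, Bb4, F4.
Carrying that down a 4th forward: C4 → G3 → D3 → A2.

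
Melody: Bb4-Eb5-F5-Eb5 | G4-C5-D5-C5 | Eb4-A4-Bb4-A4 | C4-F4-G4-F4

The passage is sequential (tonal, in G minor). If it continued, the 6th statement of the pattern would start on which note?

Taking 4-note groups, the heads are Bb4, G4, Eb4, C4: the pattern moves down a 3rd.
Extending the heads down a 3rd: A3 → F3.

F3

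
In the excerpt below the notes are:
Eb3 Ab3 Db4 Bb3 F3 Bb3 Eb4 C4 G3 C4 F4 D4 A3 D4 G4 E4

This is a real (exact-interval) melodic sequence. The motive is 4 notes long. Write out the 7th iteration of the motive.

With a 4-note motive the entries are Eb3, F3, G3, A3, each up a 2nd from the previous.
Carrying on: B3 → C#4 → D#4.
From D#4 the exact shape gives D#4 G#4 C#5 A#4.

D#4 G#4 C#5 A#4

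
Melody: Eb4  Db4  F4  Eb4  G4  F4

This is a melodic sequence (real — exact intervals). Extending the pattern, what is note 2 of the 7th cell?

Grouping in 2s, the 2nd note of each cell is Db4, Eb4, F4.
Extending up a 2nd: G4 → A4 → B4 → C#5.

C#5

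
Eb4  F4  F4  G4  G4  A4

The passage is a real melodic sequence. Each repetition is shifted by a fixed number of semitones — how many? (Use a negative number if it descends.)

2

With a 2-note motive the entries are Eb4, F4, G4, each up a 2nd from the previous.
Eb4→F4 is 65 − 63 = 2 semitones.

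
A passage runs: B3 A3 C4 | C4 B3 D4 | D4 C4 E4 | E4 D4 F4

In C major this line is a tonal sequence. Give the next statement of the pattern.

Unit = 3 notes; the statements start on B3, C4, D4, E4, moving up a 2nd each time.
Statement 5 starts on F4 and keeps the same diatonic contour: F4 E4 G4.

F4 E4 G4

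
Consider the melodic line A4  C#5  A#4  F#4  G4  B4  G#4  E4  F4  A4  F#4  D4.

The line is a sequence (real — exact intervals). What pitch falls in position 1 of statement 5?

Db4

The unit is 4 notes. Position-1 pitches of the 3 shown cells: A4, G4, F4.
Each moves down a 2nd. Continuing: Eb4 → Db4.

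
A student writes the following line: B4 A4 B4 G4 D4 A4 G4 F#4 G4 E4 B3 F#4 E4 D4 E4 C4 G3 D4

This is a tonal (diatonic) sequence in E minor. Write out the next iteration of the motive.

Unit = 6 notes; the statements start on B4, G4, E4, moving down a 3rd each time.
From C4 the diatonic shape gives C4 B3 C4 A3 E3 B3.

C4 B3 C4 A3 E3 B3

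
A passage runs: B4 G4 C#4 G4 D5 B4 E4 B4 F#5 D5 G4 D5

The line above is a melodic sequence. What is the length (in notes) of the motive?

4

Try groups of 4 (3 cells in 12 notes):
B4 G4 C#4 G4 | D5 B4 E4 B4 | F#5 D5 G4 D5
That's a consistent up a 3rd shift per cell, and no other grouping gives one.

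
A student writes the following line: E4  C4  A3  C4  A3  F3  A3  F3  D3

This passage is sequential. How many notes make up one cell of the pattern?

3

Try groups of 3 (3 cells in 9 notes):
E4 C4 A3 | C4 A3 F3 | A3 F3 D3
Each cell is the previous one down a 3rd — so the unit is 3 notes.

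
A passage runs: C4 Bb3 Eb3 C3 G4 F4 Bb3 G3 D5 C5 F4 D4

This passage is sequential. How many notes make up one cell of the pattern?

There are 12 notes; a 4-note unit gives 3 cells:
C4 Bb3 Eb3 C3 | G4 F4 Bb3 G3 | D5 C5 F4 D4
Each cell is the previous one up a 5th — so the unit is 4 notes.

4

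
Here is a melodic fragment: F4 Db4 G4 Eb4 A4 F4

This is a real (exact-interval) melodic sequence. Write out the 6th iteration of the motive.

D#5 B4

The 2-note cells begin on F4, G4, A4 — each up a 2nd from the last.
Extending up a 2nd: B4 → C#5 → D#5.
So cell 6 is D#5 B4.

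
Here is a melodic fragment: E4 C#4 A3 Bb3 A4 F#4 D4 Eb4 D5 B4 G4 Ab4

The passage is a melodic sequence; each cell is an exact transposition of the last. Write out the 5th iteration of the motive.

C6 A5 F5 Gb5

Taking 4-note groups, the heads are E4, A4, D5: the pattern moves up a 4th.
Carrying on: G5 → C6.
So cell 5 is C6 A5 F5 Gb5.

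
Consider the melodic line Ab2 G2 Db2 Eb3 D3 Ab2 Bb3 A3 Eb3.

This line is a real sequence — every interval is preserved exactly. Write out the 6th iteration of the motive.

G5 F#5 C5

Taking 3-note groups, the heads are Ab2, Eb3, Bb3: the pattern moves up a 5th.
Extending up a 5th: F4 → C5 → G5.
From G5 the exact shape gives G5 F#5 C5.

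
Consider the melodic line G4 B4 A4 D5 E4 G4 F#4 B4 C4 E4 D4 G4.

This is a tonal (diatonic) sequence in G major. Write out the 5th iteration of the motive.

Unit = 4 notes; the statements start on G4, E4, C4, moving down a 3rd each time.
Continuing the starts: A3 → F#3.
So cell 5 is F#3 A3 G3 C4.

F#3 A3 G3 C4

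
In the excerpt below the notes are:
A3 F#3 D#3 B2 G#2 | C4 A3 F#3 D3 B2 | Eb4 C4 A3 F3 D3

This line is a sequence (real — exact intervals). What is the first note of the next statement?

Gb4

The 5-note cells begin on A3, C4, Eb4 — each up a 3rd from the last.
One more step up a 3rd gives Gb4.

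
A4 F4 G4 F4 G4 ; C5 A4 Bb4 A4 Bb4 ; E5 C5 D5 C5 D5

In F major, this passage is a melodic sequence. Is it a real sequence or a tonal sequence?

tonal

Every note is diatonic to F major.
Cell 1 has -4 semitones from note 1 to 2, but cell 2 has -3 — the interval quality changes while the contour stays the same, which is the hallmark of a tonal sequence.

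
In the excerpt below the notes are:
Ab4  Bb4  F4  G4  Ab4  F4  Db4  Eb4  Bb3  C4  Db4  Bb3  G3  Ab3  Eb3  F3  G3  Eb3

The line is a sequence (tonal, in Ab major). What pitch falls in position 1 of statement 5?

Grouping in 6s, the 1st note of each cell is Ab4, Db4, G3.
Extending down a 5th: C3 → F2.

F2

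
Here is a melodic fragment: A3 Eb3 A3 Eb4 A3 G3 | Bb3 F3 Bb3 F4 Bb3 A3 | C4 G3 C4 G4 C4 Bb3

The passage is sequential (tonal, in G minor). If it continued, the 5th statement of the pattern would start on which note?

Taking 6-note groups, the heads are A3, Bb3, C4: the pattern moves up a 2nd.
Continuing: D4 → Eb4. Statement 5 starts on Eb4.

Eb4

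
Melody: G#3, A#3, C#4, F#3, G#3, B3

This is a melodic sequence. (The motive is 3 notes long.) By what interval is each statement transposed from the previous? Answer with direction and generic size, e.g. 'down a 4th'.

down a 2nd

With a 3-note motive the entries are G#3, F#3, each down a 2nd from the previous.
From G#3 to F#3: down a 2nd.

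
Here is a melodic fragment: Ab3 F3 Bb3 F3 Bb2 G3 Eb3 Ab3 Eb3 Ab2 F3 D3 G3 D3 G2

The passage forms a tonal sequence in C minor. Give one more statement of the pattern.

Eb3 C3 F3 C3 F2

The 5-note cells begin on Ab3, G3, F3 — each down a 2nd from the last.
Statement 4 starts on Eb3 and keeps the same diatonic contour: Eb3 C3 F3 C3 F2.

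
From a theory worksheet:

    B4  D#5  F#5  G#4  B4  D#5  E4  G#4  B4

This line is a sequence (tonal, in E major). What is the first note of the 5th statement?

A3

The 3-note cells begin on B4, G#4, E4 — each down a 3rd from the last.
Continuing: C#4 → A3. Statement 5 starts on A3.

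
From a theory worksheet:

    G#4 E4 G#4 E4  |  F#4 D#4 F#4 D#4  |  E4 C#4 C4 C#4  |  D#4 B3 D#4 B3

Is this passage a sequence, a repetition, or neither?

neither

Note 3 of cell 3 is C4; if this were a sequence it would be E4. No unit length gives a consistent transposition pattern.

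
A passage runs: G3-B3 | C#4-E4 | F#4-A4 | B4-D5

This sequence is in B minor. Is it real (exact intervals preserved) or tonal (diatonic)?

tonal

Every note is diatonic to B minor.
Cell 1 has +4 semitones from note 1 to 2, but cell 2 has +3 — the interval quality changes while the contour stays the same, which is the hallmark of a tonal sequence.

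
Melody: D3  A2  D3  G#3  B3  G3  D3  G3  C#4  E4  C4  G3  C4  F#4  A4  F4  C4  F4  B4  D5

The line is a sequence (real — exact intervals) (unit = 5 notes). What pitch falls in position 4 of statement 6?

A5

The unit is 5 notes. Position-4 pitches of the 4 shown cells: G#3, C#4, F#4, B4.
Extending up a 4th: E5 → A5.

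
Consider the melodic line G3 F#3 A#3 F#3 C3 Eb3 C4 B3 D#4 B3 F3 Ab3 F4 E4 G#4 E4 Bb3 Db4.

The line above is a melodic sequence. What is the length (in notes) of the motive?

18 notes total. Splitting into 3 groups of 6:
G3 F#3 A#3 F#3 C3 Eb3 | C4 B3 D#4 B3 F3 Ab3 | F4 E4 G#4 E4 Bb3 Db4
Each cell is the previous one up a 4th — so the unit is 6 notes.

6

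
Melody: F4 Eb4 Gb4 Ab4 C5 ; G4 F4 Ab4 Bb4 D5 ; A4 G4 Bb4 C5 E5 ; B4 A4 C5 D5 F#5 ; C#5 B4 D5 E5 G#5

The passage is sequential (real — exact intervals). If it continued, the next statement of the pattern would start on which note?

Unit = 5 notes; the statements start on F4, G4, A4, B4, C#5, moving up a 2nd each time.
The next head, up a 2nd from C#5, is D#5.

D#5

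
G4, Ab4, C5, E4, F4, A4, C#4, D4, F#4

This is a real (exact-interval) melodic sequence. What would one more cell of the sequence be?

A#3 B3 D#4

The 3-note cells begin on G4, E4, C#4 — each down a 3rd from the last.
From A#3 the exact shape gives A#3 B3 D#4.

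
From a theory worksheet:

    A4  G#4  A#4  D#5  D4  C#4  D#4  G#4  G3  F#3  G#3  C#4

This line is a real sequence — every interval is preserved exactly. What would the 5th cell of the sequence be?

The 4-note cells begin on A4, D4, G3 — each down a 5th from the last.
Carrying on: C3 → F2.
So cell 5 is F2 E2 F#2 B2.

F2 E2 F#2 B2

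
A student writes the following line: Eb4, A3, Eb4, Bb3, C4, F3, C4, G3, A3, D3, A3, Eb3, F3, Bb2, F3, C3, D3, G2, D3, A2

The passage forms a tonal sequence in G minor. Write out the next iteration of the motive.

Taking 4-note groups, the heads are Eb4, C4, A3, F3, D3: the pattern moves down a 3rd.
Statement 6 starts on Bb2 and keeps the same diatonic contour: Bb2 Eb2 Bb2 F2.

Bb2 Eb2 Bb2 F2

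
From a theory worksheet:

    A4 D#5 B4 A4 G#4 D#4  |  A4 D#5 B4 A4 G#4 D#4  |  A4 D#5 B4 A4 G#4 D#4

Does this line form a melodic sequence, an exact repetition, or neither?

repetition

Each 6-note cell is identical (A4 D#5 B4 A4 G#4 D#4), restated at the same pitch.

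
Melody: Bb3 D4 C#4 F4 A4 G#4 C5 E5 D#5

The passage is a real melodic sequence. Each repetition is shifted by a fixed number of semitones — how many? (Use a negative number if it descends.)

Unit = 3 notes; the statements start on Bb3, F4, C5, moving up a 5th each time.
Bb3 to F4 spans +7 semitones.

7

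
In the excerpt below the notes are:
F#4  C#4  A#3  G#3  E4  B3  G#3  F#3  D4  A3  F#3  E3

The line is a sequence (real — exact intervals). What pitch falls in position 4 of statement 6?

With 4-note cells, note 4 of each statement runs G#3, F#3, E3.
Extending down a 2nd: D3 → C3 → Bb2.

Bb2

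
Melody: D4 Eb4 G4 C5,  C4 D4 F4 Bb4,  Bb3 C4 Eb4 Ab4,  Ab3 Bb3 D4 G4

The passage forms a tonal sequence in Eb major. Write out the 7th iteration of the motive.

With a 4-note motive the entries are D4, C4, Bb3, Ab3, each down a 2nd from the previous.
Extending down a 2nd: G3 → F3 → Eb3.
So cell 7 is Eb3 F3 Ab3 D4.

Eb3 F3 Ab3 D4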